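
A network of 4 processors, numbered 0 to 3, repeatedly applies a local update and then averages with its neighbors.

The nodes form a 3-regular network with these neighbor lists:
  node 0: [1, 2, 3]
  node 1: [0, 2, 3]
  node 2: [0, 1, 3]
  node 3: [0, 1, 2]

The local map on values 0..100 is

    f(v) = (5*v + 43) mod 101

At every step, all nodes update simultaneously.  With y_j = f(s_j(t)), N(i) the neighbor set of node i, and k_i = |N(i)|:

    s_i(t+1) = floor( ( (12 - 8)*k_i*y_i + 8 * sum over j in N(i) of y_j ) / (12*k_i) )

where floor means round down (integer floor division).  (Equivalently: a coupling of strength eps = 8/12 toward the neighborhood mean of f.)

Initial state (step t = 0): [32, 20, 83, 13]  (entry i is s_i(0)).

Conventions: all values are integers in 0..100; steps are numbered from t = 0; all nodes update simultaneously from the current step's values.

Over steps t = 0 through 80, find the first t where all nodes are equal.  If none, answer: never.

Simulating step by step:
t=0: [32, 20, 83, 13]  (not all equal)
t=1: [23, 27, 29, 23]  (not all equal)
t=2: [68, 70, 71, 68]  (not all equal)
t=3: [85, 86, 87, 85]  (not all equal)
t=4: [67, 67, 68, 67]  (not all equal)
t=5: [76, 76, 76, 76]  (all equal)

Answer: 5
Key observation: Synchronization is absorbing here: once all nodes are equal they stay equal, and step 5 is the first all-equal step.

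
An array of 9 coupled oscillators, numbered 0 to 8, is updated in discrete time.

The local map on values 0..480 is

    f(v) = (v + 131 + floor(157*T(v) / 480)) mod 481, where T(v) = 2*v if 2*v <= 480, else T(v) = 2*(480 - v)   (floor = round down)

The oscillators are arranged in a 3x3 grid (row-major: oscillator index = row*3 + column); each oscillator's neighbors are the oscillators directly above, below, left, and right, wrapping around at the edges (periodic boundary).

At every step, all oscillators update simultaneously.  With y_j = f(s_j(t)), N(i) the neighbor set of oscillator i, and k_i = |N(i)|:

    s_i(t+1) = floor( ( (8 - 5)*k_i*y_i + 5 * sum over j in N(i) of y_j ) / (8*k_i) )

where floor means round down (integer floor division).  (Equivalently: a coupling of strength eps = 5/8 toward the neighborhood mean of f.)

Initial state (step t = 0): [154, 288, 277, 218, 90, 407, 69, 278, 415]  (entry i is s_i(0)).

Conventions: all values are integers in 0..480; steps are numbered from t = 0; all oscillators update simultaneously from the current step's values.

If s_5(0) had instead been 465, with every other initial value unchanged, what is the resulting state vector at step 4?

Simulating step by step:
t=0: [154, 288, 277, 218, 90, 465, 69, 278, 415]
t=1: [203, 145, 128, 165, 144, 117, 179, 130, 116]
t=2: [415, 376, 359, 398, 363, 345, 400, 362, 345]
t=3: [100, 93, 90, 97, 90, 87, 97, 90, 87]
t=4: [289, 283, 280, 287, 280, 278, 287, 280, 278]

Answer: [289, 283, 280, 287, 280, 278, 287, 280, 278]
Key observation: This trace re-runs the system from the modified initial state.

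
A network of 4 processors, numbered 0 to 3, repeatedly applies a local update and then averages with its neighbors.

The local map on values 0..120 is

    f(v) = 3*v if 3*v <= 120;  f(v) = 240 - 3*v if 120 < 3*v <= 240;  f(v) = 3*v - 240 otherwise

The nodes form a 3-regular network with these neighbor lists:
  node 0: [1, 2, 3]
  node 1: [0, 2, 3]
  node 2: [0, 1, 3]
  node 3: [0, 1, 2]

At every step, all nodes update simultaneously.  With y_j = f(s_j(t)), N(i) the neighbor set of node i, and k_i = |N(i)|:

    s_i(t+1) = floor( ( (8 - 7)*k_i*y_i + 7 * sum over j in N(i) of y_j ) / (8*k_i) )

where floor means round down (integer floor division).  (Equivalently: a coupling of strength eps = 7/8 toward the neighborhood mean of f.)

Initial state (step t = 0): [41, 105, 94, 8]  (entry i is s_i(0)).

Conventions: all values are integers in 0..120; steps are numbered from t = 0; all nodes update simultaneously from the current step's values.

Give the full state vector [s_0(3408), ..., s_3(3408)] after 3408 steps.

Answer: [57, 57, 57, 57]
Key observation: The state at step 7, [99, 99, 99, 99], reappears at step 11: the system is in a cycle of period 4 from step 7 on.  Therefore the state at step 3408 equals the state at step 7 + ((3408 - 7) mod 4) = 8, which is [57, 57, 57, 57].

Derivation:
t=0: [41, 105, 94, 8]
t=1: [55, 62, 68, 71]
t=2: [43, 47, 50, 51]
t=3: [94, 96, 97, 98]
t=4: [49, 48, 48, 47]
t=5: [96, 96, 96, 95]
t=6: [47, 47, 47, 47]
t=7: [99, 99, 99, 99]
t=8: [57, 57, 57, 57]
t=9: [69, 69, 69, 69]
t=10: [33, 33, 33, 33]
t=11: [99, 99, 99, 99]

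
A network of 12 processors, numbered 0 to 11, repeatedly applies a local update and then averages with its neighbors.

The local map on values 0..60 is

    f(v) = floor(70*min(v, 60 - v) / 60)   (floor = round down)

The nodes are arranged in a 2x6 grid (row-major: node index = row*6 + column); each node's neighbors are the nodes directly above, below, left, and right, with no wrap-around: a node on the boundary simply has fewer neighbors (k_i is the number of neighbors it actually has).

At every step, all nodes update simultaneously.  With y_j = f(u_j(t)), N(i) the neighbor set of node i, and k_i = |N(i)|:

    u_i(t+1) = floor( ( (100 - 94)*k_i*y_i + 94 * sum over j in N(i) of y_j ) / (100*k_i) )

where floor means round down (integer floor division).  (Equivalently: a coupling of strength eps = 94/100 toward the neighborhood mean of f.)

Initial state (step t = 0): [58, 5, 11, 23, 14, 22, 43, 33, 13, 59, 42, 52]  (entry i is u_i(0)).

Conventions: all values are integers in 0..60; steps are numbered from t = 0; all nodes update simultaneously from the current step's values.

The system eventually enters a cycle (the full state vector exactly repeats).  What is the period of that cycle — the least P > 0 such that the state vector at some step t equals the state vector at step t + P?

Answer: 2
Key observation: The state at step 17, [33, 33, 33, 33, 32, 32, 33, 33, 33, 33, 32, 32], reappears at step 19 — and no state repeats earlier — so the cycle the system enters has period 2.

Derivation:
t=0: [58, 5, 11, 23, 14, 22, 43, 33, 13, 59, 42, 52]
t=1: [11, 14, 15, 10, 23, 13, 16, 14, 14, 19, 9, 22]
t=2: [16, 15, 14, 21, 12, 24, 14, 16, 18, 12, 23, 13]
t=3: [16, 17, 20, 15, 25, 15, 17, 18, 16, 23, 15, 26]
t=4: [18, 20, 18, 25, 17, 28, 19, 18, 23, 17, 27, 17]
t=5: [22, 21, 25, 20, 29, 19, 21, 23, 20, 28, 19, 30]
t=6: [24, 26, 23, 30, 22, 33, 25, 23, 28, 23, 32, 22]
t=7: [29, 26, 31, 26, 32, 25, 27, 30, 26, 32, 25, 31]
t=8: [30, 33, 30, 32, 29, 32, 33, 30, 33, 29, 32, 29]
t=9: [31, 34, 31, 33, 32, 32, 34, 31, 34, 31, 32, 32]
t=10: [30, 32, 30, 32, 31, 32, 32, 30, 32, 31, 32, 32]
t=11: [32, 34, 32, 33, 32, 32, 34, 32, 34, 32, 32, 32]
t=12: [30, 31, 30, 31, 31, 32, 31, 30, 31, 31, 32, 32]
t=13: [33, 34, 33, 33, 32, 32, 34, 33, 34, 32, 32, 32]
t=14: [30, 30, 30, 31, 31, 32, 30, 30, 31, 31, 32, 32]
t=15: [35, 35, 33, 33, 32, 32, 35, 34, 34, 32, 32, 32]
t=16: [29, 29, 30, 31, 31, 32, 29, 29, 30, 31, 32, 32]
t=17: [33, 33, 33, 33, 32, 32, 33, 33, 33, 33, 32, 32]
t=18: [31, 31, 31, 31, 31, 32, 31, 31, 31, 31, 31, 32]
t=19: [33, 33, 33, 33, 32, 32, 33, 33, 33, 33, 32, 32]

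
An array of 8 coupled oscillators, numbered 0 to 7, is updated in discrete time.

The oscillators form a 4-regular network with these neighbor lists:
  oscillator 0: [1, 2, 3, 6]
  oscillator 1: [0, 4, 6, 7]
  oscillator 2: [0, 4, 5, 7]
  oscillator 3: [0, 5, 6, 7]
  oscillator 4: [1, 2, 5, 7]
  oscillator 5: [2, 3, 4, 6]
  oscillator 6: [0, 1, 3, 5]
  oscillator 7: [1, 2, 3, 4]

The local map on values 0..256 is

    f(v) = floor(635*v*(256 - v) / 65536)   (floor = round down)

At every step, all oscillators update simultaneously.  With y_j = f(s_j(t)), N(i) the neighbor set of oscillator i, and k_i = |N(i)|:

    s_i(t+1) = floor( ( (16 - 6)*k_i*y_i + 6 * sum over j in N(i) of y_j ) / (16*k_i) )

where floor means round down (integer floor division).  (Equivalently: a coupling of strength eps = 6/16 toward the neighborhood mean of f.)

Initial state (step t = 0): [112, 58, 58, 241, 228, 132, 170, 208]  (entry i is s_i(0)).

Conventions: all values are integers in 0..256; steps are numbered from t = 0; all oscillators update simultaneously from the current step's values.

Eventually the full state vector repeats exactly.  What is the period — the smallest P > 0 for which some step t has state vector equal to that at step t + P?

Simulating step by step:
t=0: [112, 58, 58, 241, 228, 132, 170, 208]
t=1: [134, 111, 113, 73, 82, 131, 131, 89]
t=2: [154, 152, 153, 138, 143, 153, 155, 144]
t=3: [152, 153, 152, 155, 154, 152, 151, 155]
t=4: [152, 152, 152, 151, 152, 152, 152, 151]
t=5: [153, 153, 153, 153, 153, 153, 153, 153]
t=6: [152, 152, 152, 152, 152, 152, 152, 152]
t=7: [153, 153, 153, 153, 153, 153, 153, 153]

Answer: 2
Key observation: The state at step 5, [153, 153, 153, 153, 153, 153, 153, 153], reappears at step 7 — and no state repeats earlier — so the cycle the system enters has period 2.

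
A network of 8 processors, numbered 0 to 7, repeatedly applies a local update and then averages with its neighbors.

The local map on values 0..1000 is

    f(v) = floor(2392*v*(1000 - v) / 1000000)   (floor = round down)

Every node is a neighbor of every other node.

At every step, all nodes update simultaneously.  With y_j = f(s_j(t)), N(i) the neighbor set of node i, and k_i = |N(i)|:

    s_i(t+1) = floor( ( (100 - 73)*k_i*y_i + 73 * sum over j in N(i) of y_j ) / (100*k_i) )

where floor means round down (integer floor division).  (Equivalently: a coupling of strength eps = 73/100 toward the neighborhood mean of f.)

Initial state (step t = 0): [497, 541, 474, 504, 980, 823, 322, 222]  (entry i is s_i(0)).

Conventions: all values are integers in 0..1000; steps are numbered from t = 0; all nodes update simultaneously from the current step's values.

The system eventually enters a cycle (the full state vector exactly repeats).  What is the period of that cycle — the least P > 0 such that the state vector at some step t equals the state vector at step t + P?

Answer: 2
Key observation: The state at step 5, [581, 581, 581, 581, 581, 581, 581, 581], reappears at step 7 — and no state repeats earlier — so the cycle the system enters has period 2.

Derivation:
t=0: [497, 541, 474, 504, 980, 823, 322, 222]
t=1: [486, 485, 485, 486, 394, 444, 473, 455]
t=2: [593, 593, 593, 593, 588, 591, 592, 592]
t=3: [577, 577, 577, 577, 577, 577, 577, 577]
t=4: [583, 583, 583, 583, 583, 583, 583, 583]
t=5: [581, 581, 581, 581, 581, 581, 581, 581]
t=6: [582, 582, 582, 582, 582, 582, 582, 582]
t=7: [581, 581, 581, 581, 581, 581, 581, 581]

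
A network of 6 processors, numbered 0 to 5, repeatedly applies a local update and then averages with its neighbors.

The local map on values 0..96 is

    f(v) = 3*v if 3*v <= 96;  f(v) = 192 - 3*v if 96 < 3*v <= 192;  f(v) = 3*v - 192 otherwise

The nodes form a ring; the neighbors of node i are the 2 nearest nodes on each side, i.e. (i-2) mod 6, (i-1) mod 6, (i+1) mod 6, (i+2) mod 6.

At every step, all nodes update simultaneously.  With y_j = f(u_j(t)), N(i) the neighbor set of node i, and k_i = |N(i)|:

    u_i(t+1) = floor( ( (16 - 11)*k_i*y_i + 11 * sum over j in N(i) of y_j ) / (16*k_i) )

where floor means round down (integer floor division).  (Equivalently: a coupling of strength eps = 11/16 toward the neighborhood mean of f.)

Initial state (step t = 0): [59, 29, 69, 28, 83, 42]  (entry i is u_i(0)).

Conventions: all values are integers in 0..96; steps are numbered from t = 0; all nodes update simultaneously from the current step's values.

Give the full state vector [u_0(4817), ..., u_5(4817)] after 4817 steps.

Answer: [27, 28, 28, 28, 27, 28]
Key observation: The state at step 7, [54, 55, 55, 55, 54, 55], reappears at step 13: the system is in a cycle of period 6 from step 7 on.  Therefore the state at step 4817 equals the state at step 7 + ((4817 - 7) mod 6) = 11, which is [27, 28, 28, 28, 27, 28].

Derivation:
t=0: [59, 29, 69, 28, 83, 42]
t=1: [43, 58, 46, 64, 48, 62]
t=2: [41, 26, 39, 21, 36, 24]
t=3: [74, 72, 73, 72, 74, 73]
t=4: [27, 26, 27, 26, 27, 27]
t=5: [80, 79, 79, 79, 80, 79]
t=6: [46, 45, 46, 45, 46, 46]
t=7: [54, 55, 55, 55, 54, 55]
t=8: [28, 27, 28, 27, 28, 28]
t=9: [83, 82, 82, 82, 83, 82]
t=10: [55, 54, 55, 54, 55, 55]
t=11: [27, 28, 28, 28, 27, 28]
t=12: [82, 83, 82, 83, 82, 82]
t=13: [54, 55, 55, 55, 54, 55]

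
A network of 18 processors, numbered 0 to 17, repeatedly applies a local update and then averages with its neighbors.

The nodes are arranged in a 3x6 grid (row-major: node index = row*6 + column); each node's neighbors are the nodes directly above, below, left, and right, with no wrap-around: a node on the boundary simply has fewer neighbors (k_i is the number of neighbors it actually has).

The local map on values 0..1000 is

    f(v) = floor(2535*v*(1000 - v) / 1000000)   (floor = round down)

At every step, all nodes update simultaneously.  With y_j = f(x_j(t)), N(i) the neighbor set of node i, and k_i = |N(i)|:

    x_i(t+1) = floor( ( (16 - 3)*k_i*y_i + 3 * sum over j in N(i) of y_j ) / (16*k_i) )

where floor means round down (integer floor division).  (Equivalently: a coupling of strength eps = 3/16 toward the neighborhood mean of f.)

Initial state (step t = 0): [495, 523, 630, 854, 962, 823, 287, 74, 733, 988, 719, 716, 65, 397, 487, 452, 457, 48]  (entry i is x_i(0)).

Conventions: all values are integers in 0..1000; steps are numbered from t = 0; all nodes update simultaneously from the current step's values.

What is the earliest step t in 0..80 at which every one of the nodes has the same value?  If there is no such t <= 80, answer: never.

Simulating step by step:
t=0: [495, 523, 630, 854, 962, 823, 287, 74, 733, 988, 719, 716, 65, 397, 487, 452, 457, 48]  (not all equal)
t=1: [622, 600, 569, 301, 149, 356, 480, 246, 469, 115, 475, 480, 230, 552, 622, 590, 589, 200]  (not all equal)
t=2: [600, 599, 615, 508, 369, 561, 608, 498, 603, 321, 598, 614, 481, 603, 601, 589, 601, 445]  (not all equal)
t=3: [607, 609, 602, 623, 596, 618, 607, 627, 604, 563, 604, 603, 626, 609, 607, 608, 608, 621]  (not all equal)
t=4: [603, 602, 605, 598, 608, 599, 602, 594, 606, 619, 606, 604, 594, 601, 604, 605, 603, 597]  (not all equal)
t=5: [606, 607, 605, 607, 604, 607, 607, 610, 604, 598, 604, 606, 610, 607, 605, 604, 606, 608]  (not all equal)
t=6: [604, 604, 604, 604, 605, 604, 603, 603, 605, 608, 606, 604, 603, 603, 605, 606, 605, 604]  (not all equal)
t=7: [606, 606, 605, 605, 605, 605, 606, 605, 605, 604, 605, 605, 606, 605, 605, 604, 605, 605]  (not all equal)
t=8: [605, 605, 605, 605, 605, 605, 605, 605, 605, 605, 605, 605, 605, 605, 605, 605, 605, 605]  (all equal)

Answer: 8
Key observation: Synchronization is absorbing here: once all nodes are equal they stay equal, and step 8 is the first all-equal step.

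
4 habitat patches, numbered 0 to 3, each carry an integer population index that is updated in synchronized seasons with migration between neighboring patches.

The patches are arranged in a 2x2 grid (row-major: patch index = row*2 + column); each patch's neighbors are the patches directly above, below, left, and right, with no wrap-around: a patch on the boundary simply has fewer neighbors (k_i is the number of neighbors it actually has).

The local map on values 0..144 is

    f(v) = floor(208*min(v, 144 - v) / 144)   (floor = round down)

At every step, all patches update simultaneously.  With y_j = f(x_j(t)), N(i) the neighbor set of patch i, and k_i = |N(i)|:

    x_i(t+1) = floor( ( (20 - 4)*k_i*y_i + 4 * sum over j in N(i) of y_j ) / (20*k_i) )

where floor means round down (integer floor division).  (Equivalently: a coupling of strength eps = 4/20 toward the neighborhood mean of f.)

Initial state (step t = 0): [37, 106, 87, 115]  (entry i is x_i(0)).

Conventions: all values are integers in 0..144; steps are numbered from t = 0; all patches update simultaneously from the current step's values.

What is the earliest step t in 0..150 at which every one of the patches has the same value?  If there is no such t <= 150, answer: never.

Answer: never
Key observation: The state at step 21 reappears at step 25 — the system is in a cycle of period 4 from step 21 on.  No step 0..25 is synchronized, and the cycle repeats forever, so no step up to 150 (or ever) has all patches equal.

Derivation:
t=0: [37, 106, 87, 115]  (not all equal)
t=1: [56, 52, 75, 46]  (not all equal)
t=2: [81, 74, 93, 70]  (not all equal)
t=3: [90, 100, 77, 98]  (not all equal)
t=4: [78, 64, 91, 68]  (not all equal)
t=5: [92, 92, 80, 95]  (not all equal)
t=6: [76, 74, 88, 72]  (not all equal)
t=7: [96, 101, 84, 101]  (not all equal)
t=8: [70, 62, 81, 64]  (not all equal)
t=9: [98, 90, 92, 91]  (not all equal)
t=10: [68, 76, 74, 76]  (not all equal)
t=11: [98, 98, 100, 98]  (not all equal)
t=12: [65, 66, 63, 65]  (not all equal)
t=13: [93, 94, 91, 93]  (not all equal)
t=14: [73, 72, 75, 73]  (not all equal)
t=15: [101, 103, 99, 101]  (not all equal)
t=16: [62, 59, 64, 62]  (not all equal)
t=17: [88, 85, 91, 88]  (not all equal)
t=18: [80, 84, 76, 80]  (not all equal)
t=19: [92, 87, 96, 92]  (not all equal)
t=20: [75, 80, 70, 75]  (not all equal)
t=21: [98, 93, 100, 98]  (not all equal)
t=22: [66, 71, 63, 66]  (not all equal)
t=23: [95, 100, 91, 95]  (not all equal)
t=24: [69, 64, 74, 69]  (not all equal)
t=25: [98, 93, 100, 98]  (not all equal)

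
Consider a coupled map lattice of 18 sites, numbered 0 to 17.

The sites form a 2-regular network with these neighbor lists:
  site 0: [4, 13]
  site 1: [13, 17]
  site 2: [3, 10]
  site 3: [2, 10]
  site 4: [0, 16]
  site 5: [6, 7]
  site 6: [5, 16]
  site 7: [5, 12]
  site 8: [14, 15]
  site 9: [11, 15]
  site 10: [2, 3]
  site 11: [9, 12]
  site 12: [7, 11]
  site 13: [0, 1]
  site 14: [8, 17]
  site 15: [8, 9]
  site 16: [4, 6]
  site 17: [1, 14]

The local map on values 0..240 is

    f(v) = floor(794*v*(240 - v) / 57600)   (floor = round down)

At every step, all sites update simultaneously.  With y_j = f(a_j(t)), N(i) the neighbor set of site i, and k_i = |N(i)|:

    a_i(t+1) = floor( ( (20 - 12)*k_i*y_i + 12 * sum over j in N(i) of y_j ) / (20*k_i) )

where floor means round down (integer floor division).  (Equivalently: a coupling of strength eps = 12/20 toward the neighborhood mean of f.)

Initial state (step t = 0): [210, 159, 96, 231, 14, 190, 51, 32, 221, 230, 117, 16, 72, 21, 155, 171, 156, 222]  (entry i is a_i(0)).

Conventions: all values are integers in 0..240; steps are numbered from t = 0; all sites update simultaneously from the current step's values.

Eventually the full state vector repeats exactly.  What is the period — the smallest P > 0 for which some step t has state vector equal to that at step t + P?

Answer: 2
Key observation: The state at step 8, [198, 198, 198, 198, 198, 198, 198, 198, 198, 198, 198, 198, 198, 198, 198, 198, 198, 198], reappears at step 10 — and no state repeats earlier — so the cycle the system enters has period 2.

Derivation:
t=0: [210, 159, 96, 231, 14, 190, 51, 32, 221, 230, 117, 16, 72, 21, 155, 171, 156, 222]
t=1: [66, 106, 143, 127, 97, 118, 145, 125, 125, 75, 144, 78, 108, 104, 106, 91, 124, 129]
t=2: [178, 195, 192, 193, 183, 195, 194, 197, 193, 176, 192, 179, 190, 183, 196, 184, 193, 195]
t=3: [146, 126, 126, 126, 140, 119, 122, 121, 128, 149, 126, 145, 131, 138, 120, 140, 129, 119]
t=4: [191, 196, 198, 198, 192, 198, 197, 197, 195, 188, 198, 190, 194, 193, 197, 191, 195, 198]
t=5: [127, 118, 114, 114, 125, 115, 116, 117, 121, 131, 114, 129, 123, 124, 116, 127, 120, 115]
t=6: [197, 198, 198, 198, 197, 198, 198, 198, 197, 196, 198, 197, 197, 197, 198, 197, 198, 198]
t=7: [116, 114, 114, 114, 115, 114, 114, 114, 115, 116, 114, 116, 115, 115, 114, 116, 114, 114]
t=8: [198, 198, 198, 198, 198, 198, 198, 198, 198, 198, 198, 198, 198, 198, 198, 198, 198, 198]
t=9: [114, 114, 114, 114, 114, 114, 114, 114, 114, 114, 114, 114, 114, 114, 114, 114, 114, 114]
t=10: [198, 198, 198, 198, 198, 198, 198, 198, 198, 198, 198, 198, 198, 198, 198, 198, 198, 198]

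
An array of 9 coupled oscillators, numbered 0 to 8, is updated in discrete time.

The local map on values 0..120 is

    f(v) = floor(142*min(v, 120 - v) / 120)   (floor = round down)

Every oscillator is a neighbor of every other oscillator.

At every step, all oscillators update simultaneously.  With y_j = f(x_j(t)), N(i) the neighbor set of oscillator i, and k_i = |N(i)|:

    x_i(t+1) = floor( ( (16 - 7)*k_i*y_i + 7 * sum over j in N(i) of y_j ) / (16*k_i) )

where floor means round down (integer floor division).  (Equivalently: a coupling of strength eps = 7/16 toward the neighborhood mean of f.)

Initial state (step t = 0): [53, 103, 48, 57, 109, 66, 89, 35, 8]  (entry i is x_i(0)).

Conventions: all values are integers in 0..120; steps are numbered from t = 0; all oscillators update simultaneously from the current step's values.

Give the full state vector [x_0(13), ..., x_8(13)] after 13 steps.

Answer: [71, 71, 71, 71, 71, 71, 71, 71, 71]

Derivation:
t=0: [53, 103, 48, 57, 109, 66, 89, 35, 8]
t=1: [51, 30, 48, 54, 26, 52, 38, 40, 24]
t=2: [53, 40, 51, 55, 38, 54, 45, 47, 37]
t=3: [58, 50, 57, 59, 49, 58, 53, 54, 48]
t=4: [65, 61, 65, 66, 60, 65, 62, 63, 59]
t=5: [65, 67, 65, 64, 68, 65, 67, 66, 67]
t=6: [64, 62, 64, 64, 62, 64, 62, 63, 62]
t=7: [66, 67, 66, 66, 67, 66, 67, 67, 67]
t=8: [62, 62, 62, 62, 62, 62, 62, 62, 62]
t=9: [68, 68, 68, 68, 68, 68, 68, 68, 68]
t=10: [61, 61, 61, 61, 61, 61, 61, 61, 61]
t=11: [69, 69, 69, 69, 69, 69, 69, 69, 69]
t=12: [60, 60, 60, 60, 60, 60, 60, 60, 60]
t=13: [71, 71, 71, 71, 71, 71, 71, 71, 71]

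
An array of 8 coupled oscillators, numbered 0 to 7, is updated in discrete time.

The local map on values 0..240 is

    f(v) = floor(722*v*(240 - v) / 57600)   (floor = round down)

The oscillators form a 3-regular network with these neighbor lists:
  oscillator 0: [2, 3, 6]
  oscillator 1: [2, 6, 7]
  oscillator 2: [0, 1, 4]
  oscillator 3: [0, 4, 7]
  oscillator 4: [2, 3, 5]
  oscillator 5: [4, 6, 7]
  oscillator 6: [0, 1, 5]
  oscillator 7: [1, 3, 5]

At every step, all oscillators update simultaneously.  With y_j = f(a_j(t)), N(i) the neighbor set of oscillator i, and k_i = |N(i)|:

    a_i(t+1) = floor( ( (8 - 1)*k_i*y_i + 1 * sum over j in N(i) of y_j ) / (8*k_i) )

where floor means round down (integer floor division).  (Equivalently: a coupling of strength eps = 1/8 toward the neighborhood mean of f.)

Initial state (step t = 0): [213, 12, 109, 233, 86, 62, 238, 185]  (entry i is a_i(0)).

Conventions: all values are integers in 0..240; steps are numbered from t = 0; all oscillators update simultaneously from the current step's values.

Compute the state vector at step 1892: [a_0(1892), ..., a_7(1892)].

Answer: [160, 160, 160, 161, 160, 161, 161, 161]
Key observation: The state at step 23, [159, 159, 160, 159, 159, 159, 159, 159], reappears at step 25: the system is in a cycle of period 2 from step 23 on.  Therefore the state at step 1892 equals the state at step 23 + ((1892 - 23) mod 2) = 24, which is [160, 160, 160, 161, 160, 161, 161, 161].

Derivation:
t=0: [213, 12, 109, 233, 86, 62, 238, 185]
t=1: [71, 42, 167, 32, 159, 133, 14, 119]
t=2: [142, 106, 150, 93, 158, 171, 52, 172]
t=3: [171, 173, 169, 169, 162, 146, 127, 148]
t=4: [148, 147, 150, 151, 157, 171, 175, 168]
t=5: [168, 168, 168, 167, 162, 147, 144, 152]
t=6: [151, 152, 151, 152, 158, 170, 171, 165]
t=7: [167, 165, 167, 166, 161, 149, 148, 155]
t=8: [152, 155, 152, 153, 158, 168, 168, 164]
t=9: [166, 164, 166, 165, 161, 151, 152, 156]
t=10: [153, 156, 153, 155, 158, 167, 166, 163]
t=11: [165, 163, 165, 164, 161, 152, 153, 157]
t=12: [155, 157, 155, 156, 159, 166, 165, 162]
t=13: [164, 162, 164, 163, 160, 153, 155, 158]
t=14: [156, 158, 156, 157, 159, 165, 164, 161]
t=15: [163, 161, 163, 162, 160, 155, 156, 159]
t=16: [157, 159, 157, 158, 160, 164, 163, 160]
t=17: [162, 160, 162, 161, 160, 156, 157, 159]
t=18: [158, 160, 158, 159, 160, 163, 162, 161]
t=19: [161, 159, 161, 160, 160, 157, 158, 159]
t=20: [159, 160, 159, 160, 160, 162, 161, 161]
t=21: [160, 159, 160, 160, 159, 158, 159, 159]
t=22: [160, 160, 160, 160, 160, 161, 161, 161]
t=23: [159, 159, 160, 159, 159, 159, 159, 159]
t=24: [160, 160, 160, 161, 160, 161, 161, 161]
t=25: [159, 159, 160, 159, 159, 159, 159, 159]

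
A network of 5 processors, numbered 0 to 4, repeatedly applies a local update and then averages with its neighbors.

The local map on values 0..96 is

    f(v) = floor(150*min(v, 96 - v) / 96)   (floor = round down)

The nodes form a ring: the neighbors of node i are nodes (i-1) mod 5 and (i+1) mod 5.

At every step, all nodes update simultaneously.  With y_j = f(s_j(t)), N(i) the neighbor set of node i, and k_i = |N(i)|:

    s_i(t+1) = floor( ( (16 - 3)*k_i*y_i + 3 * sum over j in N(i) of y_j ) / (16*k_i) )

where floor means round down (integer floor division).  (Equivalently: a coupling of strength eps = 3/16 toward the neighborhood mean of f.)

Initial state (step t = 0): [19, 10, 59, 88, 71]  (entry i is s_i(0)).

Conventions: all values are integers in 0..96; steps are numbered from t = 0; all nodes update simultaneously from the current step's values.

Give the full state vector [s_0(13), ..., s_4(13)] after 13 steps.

Answer: [69, 61, 64, 61, 71]

Derivation:
t=0: [19, 10, 59, 88, 71]
t=1: [28, 20, 48, 18, 35]
t=2: [42, 36, 66, 34, 50]
t=3: [64, 55, 47, 54, 68]
t=4: [50, 63, 71, 63, 45]
t=5: [69, 51, 41, 51, 68]
t=6: [44, 66, 65, 66, 45]
t=7: [66, 48, 47, 48, 67]
t=8: [48, 72, 73, 72, 47]
t=9: [71, 40, 35, 40, 69]
t=10: [41, 59, 55, 59, 43]
t=11: [63, 58, 62, 58, 65]
t=12: [51, 57, 54, 57, 49]
t=13: [69, 61, 64, 61, 71]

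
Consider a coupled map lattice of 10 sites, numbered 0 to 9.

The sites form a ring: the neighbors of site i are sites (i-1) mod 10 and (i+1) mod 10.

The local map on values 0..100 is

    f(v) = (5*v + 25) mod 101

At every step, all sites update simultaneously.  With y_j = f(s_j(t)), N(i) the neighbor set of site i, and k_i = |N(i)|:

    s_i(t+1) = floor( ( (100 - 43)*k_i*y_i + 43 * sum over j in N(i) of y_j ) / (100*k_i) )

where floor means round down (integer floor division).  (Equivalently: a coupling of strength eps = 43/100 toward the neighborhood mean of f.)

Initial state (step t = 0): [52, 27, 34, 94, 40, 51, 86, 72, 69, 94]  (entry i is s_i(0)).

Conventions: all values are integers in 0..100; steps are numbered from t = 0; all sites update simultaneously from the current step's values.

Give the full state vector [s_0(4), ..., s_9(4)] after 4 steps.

Simulating step by step:
t=0: [52, 27, 34, 94, 40, 51, 86, 72, 69, 94]
t=1: [79, 71, 85, 77, 49, 60, 63, 72, 75, 84]
t=2: [34, 57, 44, 27, 44, 35, 43, 75, 81, 47]
t=3: [67, 33, 38, 52, 58, 73, 63, 69, 48, 58]
t=4: [54, 65, 44, 52, 43, 60, 54, 59, 52, 32]

Answer: [54, 65, 44, 52, 43, 60, 54, 59, 52, 32]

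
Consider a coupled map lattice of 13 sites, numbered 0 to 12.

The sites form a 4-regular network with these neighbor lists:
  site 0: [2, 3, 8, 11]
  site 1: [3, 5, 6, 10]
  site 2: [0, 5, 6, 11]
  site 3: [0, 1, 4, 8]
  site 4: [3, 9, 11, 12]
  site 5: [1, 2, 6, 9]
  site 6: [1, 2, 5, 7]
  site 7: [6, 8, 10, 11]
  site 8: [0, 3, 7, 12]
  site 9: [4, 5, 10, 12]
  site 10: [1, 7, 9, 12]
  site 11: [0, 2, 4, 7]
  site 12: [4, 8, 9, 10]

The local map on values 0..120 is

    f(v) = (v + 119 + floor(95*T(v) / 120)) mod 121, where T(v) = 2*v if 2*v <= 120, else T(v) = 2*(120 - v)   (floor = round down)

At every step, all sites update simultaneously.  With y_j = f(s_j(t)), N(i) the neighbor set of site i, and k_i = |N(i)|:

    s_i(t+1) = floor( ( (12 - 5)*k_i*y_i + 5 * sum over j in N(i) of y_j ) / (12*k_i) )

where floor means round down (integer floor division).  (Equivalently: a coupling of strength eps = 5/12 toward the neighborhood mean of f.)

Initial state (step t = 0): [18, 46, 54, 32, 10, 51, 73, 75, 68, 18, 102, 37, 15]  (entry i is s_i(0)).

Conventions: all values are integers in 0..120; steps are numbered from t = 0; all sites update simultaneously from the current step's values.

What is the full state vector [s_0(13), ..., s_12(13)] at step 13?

Answer: [76, 73, 38, 76, 41, 33, 32, 33, 39, 27, 35, 75, 29]

Derivation:
t=0: [18, 46, 54, 32, 10, 51, 73, 75, 68, 18, 102, 37, 15]
t=1: [48, 80, 26, 68, 39, 25, 30, 29, 34, 33, 26, 65, 31]
t=2: [22, 35, 55, 37, 79, 61, 66, 68, 68, 79, 64, 41, 79]
t=3: [56, 70, 33, 73, 36, 34, 33, 35, 35, 22, 33, 72, 21]
t=4: [35, 43, 70, 37, 69, 75, 77, 80, 70, 63, 71, 44, 63]
t=5: [78, 80, 40, 80, 42, 32, 31, 30, 39, 28, 34, 81, 28]
t=6: [37, 39, 79, 37, 80, 74, 74, 72, 76, 76, 74, 42, 78]
t=7: [79, 74, 37, 78, 36, 30, 30, 32, 37, 21, 30, 78, 21]
t=8: [35, 39, 74, 35, 68, 69, 71, 74, 72, 60, 65, 41, 62]
t=9: [76, 74, 38, 76, 42, 33, 32, 32, 38, 30, 35, 76, 29]
t=10: [37, 41, 77, 38, 81, 76, 76, 76, 76, 80, 77, 44, 80]
t=11: [80, 76, 38, 80, 36, 30, 30, 31, 36, 20, 30, 81, 20]
t=12: [35, 38, 75, 35, 67, 68, 71, 72, 70, 58, 64, 40, 60]
t=13: [76, 73, 38, 76, 41, 33, 32, 33, 39, 27, 35, 75, 29]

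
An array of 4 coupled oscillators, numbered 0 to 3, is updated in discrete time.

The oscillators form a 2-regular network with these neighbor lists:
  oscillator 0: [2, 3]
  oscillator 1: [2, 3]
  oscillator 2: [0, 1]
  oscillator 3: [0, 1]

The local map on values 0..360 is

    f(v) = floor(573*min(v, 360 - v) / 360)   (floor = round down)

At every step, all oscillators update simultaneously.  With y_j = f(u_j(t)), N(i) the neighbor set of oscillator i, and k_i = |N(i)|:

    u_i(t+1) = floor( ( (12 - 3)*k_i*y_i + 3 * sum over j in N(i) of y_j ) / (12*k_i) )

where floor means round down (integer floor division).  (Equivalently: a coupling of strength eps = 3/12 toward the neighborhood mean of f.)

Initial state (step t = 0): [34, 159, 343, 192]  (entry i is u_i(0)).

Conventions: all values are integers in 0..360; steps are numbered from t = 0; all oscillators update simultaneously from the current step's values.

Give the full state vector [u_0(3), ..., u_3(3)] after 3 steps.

Simulating step by step:
t=0: [34, 159, 343, 192]
t=1: [77, 226, 58, 238]
t=2: [127, 195, 110, 187]
t=3: [207, 252, 189, 264]

Answer: [207, 252, 189, 264]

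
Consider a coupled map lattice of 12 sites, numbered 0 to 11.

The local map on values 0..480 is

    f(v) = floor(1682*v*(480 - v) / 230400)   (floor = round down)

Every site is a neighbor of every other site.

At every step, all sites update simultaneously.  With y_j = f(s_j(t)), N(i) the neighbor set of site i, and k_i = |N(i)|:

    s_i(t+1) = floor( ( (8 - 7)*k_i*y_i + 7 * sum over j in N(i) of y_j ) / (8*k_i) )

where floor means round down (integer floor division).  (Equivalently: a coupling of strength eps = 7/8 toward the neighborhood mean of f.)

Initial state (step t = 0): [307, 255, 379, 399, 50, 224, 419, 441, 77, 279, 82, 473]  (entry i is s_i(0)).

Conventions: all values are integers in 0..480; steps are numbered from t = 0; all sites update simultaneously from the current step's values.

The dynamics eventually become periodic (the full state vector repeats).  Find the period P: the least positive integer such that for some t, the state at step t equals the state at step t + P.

Simulating step by step:
t=0: [307, 255, 379, 399, 50, 224, 419, 441, 77, 279, 82, 473]
t=1: [264, 265, 259, 257, 253, 265, 255, 252, 256, 265, 257, 247]
t=2: [417, 417, 417, 417, 417, 417, 417, 417, 417, 417, 417, 417]
t=3: [191, 191, 191, 191, 191, 191, 191, 191, 191, 191, 191, 191]
t=4: [402, 402, 402, 402, 402, 402, 402, 402, 402, 402, 402, 402]
t=5: [228, 228, 228, 228, 228, 228, 228, 228, 228, 228, 228, 228]
t=6: [419, 419, 419, 419, 419, 419, 419, 419, 419, 419, 419, 419]
t=7: [186, 186, 186, 186, 186, 186, 186, 186, 186, 186, 186, 186]
t=8: [399, 399, 399, 399, 399, 399, 399, 399, 399, 399, 399, 399]
t=9: [235, 235, 235, 235, 235, 235, 235, 235, 235, 235, 235, 235]
t=10: [420, 420, 420, 420, 420, 420, 420, 420, 420, 420, 420, 420]
t=11: [183, 183, 183, 183, 183, 183, 183, 183, 183, 183, 183, 183]
t=12: [396, 396, 396, 396, 396, 396, 396, 396, 396, 396, 396, 396]
t=13: [242, 242, 242, 242, 242, 242, 242, 242, 242, 242, 242, 242]
t=14: [420, 420, 420, 420, 420, 420, 420, 420, 420, 420, 420, 420]

Answer: 4
Key observation: The state at step 10, [420, 420, 420, 420, 420, 420, 420, 420, 420, 420, 420, 420], reappears at step 14 — and no state repeats earlier — so the cycle the system enters has period 4.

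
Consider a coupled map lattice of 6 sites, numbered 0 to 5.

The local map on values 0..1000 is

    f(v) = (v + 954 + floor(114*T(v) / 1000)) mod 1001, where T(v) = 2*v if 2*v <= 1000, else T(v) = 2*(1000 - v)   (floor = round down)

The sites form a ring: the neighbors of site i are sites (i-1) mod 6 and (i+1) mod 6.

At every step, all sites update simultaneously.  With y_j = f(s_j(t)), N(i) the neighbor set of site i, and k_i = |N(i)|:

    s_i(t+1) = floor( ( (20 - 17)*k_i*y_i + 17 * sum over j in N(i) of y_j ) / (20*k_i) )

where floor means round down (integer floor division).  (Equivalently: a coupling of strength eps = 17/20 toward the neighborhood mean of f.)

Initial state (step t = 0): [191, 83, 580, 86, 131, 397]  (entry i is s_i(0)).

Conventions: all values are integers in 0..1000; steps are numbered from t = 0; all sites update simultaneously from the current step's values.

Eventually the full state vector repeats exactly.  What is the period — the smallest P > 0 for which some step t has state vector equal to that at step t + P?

Simulating step by step:
t=0: [191, 83, 580, 86, 131, 397]
t=1: [238, 354, 141, 323, 228, 193]
t=2: [281, 215, 331, 204, 263, 231]
t=3: [237, 311, 232, 299, 227, 278]
t=4: [303, 254, 313, 246, 295, 245]
t=5: [268, 320, 271, 315, 263, 309]
t=6: [330, 292, 333, 288, 326, 286]
t=7: [315, 352, 316, 349, 312, 347]
t=8: [375, 346, 376, 344, 373, 343]
t=9: [381, 408, 381, 406, 379, 406]
t=10: [447, 425, 447, 423, 446, 423]
t=11: [477, 496, 477, 496, 476, 496]
t=12: [558, 541, 558, 541, 558, 541]
t=13: [599, 609, 599, 609, 599, 609]
t=14: [649, 644, 649, 644, 649, 644]
t=15: [678, 681, 678, 681, 678, 681]
t=16: [705, 704, 705, 704, 705, 704]
t=17: [724, 724, 724, 724, 724, 724]
t=18: [739, 739, 739, 739, 739, 739]
t=19: [751, 751, 751, 751, 751, 751]
t=20: [760, 760, 760, 760, 760, 760]
t=21: [767, 767, 767, 767, 767, 767]
t=22: [773, 773, 773, 773, 773, 773]
t=23: [777, 777, 777, 777, 777, 777]
t=24: [780, 780, 780, 780, 780, 780]
t=25: [783, 783, 783, 783, 783, 783]
t=26: [785, 785, 785, 785, 785, 785]
t=27: [787, 787, 787, 787, 787, 787]
t=28: [788, 788, 788, 788, 788, 788]
t=29: [789, 789, 789, 789, 789, 789]
t=30: [790, 790, 790, 790, 790, 790]
t=31: [790, 790, 790, 790, 790, 790]

Answer: 1
Key observation: The state at step 30, [790, 790, 790, 790, 790, 790], reappears at step 31 — and no state repeats earlier — so the cycle the system enters has period 1.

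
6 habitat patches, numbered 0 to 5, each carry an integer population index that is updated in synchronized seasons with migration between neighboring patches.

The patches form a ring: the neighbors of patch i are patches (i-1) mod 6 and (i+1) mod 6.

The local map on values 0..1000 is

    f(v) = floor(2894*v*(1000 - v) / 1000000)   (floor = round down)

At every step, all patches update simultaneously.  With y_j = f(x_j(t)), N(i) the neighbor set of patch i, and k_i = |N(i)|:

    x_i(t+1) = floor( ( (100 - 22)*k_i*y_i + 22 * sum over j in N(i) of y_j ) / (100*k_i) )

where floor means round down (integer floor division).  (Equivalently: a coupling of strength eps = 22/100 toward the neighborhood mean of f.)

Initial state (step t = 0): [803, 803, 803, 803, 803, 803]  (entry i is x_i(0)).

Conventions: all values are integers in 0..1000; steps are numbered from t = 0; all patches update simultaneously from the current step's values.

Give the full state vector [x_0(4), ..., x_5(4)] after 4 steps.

Answer: [702, 702, 702, 702, 702, 702]

Derivation:
t=0: [803, 803, 803, 803, 803, 803]
t=1: [457, 457, 457, 457, 457, 457]
t=2: [718, 718, 718, 718, 718, 718]
t=3: [585, 585, 585, 585, 585, 585]
t=4: [702, 702, 702, 702, 702, 702]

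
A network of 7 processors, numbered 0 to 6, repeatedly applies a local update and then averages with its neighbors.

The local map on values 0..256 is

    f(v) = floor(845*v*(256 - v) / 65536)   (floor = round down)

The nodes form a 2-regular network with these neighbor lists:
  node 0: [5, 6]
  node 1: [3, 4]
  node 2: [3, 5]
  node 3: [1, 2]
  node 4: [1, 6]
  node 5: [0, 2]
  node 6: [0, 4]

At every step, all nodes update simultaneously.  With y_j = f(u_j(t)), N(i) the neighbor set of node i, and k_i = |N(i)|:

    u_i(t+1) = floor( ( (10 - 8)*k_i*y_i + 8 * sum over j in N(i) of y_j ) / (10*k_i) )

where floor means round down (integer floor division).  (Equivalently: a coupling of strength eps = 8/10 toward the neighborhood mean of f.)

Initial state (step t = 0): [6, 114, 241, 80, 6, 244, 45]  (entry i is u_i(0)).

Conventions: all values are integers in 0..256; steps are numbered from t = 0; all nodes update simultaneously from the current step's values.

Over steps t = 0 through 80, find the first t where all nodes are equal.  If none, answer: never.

Answer: 23
Key observation: Synchronization is absorbing here: once all nodes are equal they stay equal, and step 23 is the first all-equal step.

Derivation:
t=0: [6, 114, 241, 80, 6, 244, 45]  (not all equal)
t=1: [67, 121, 96, 137, 135, 33, 39]  (not all equal)
t=2: [113, 210, 161, 205, 169, 163, 171]  (not all equal)
t=3: [194, 154, 171, 155, 162, 201, 196]  (not all equal)
t=4: [148, 199, 174, 195, 180, 165, 170]  (not all equal)
t=5: [193, 160, 175, 162, 168, 194, 190]  (not all equal)
t=6: [157, 194, 176, 191, 181, 166, 170]  (not all equal)
t=7: [192, 165, 177, 166, 172, 190, 187]  (not all equal)
t=8: [162, 189, 177, 187, 180, 167, 170]  (not all equal)
t=9: [190, 169, 178, 170, 175, 188, 186]  (not all equal)
t=10: [164, 185, 176, 184, 178, 168, 170]  (not all equal)
t=11: [190, 173, 180, 174, 178, 188, 186]  (not all equal)
t=12: [164, 181, 174, 181, 176, 167, 169]  (not all equal)
t=13: [190, 177, 183, 178, 181, 189, 187]  (not all equal)
t=14: [163, 177, 171, 176, 173, 165, 167]  (not all equal)
t=15: [192, 182, 187, 183, 185, 191, 190]  (not all equal)
t=16: [160, 171, 166, 170, 167, 161, 163]  (not all equal)
t=17: [196, 189, 192, 189, 191, 195, 194]  (not all equal)
t=18: [153, 161, 158, 161, 159, 154, 155]  (not all equal)
t=19: [201, 197, 199, 197, 198, 201, 200]  (not all equal)
t=20: [142, 148, 145, 147, 146, 143, 144]  (not all equal)
t=21: [207, 206, 207, 206, 206, 207, 207]  (not all equal)
t=22: [130, 132, 130, 131, 131, 130, 130]  (not all equal)
t=23: [211, 211, 211, 211, 211, 211, 211]  (all equal)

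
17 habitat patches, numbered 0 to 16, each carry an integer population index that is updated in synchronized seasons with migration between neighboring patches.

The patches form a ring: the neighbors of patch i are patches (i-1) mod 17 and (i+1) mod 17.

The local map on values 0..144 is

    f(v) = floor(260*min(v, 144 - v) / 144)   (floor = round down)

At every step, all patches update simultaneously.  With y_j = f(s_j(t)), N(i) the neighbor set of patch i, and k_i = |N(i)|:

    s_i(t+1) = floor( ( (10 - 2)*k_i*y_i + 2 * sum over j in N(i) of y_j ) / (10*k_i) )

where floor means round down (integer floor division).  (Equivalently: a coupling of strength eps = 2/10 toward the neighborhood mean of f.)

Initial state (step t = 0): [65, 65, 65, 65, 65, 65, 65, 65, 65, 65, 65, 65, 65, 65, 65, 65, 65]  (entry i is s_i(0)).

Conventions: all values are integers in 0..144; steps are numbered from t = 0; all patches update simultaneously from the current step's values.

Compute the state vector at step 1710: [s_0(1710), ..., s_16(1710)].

Simulating step by step:
t=0: [65, 65, 65, 65, 65, 65, 65, 65, 65, 65, 65, 65, 65, 65, 65, 65, 65]
t=1: [117, 117, 117, 117, 117, 117, 117, 117, 117, 117, 117, 117, 117, 117, 117, 117, 117]
t=2: [48, 48, 48, 48, 48, 48, 48, 48, 48, 48, 48, 48, 48, 48, 48, 48, 48]
t=3: [86, 86, 86, 86, 86, 86, 86, 86, 86, 86, 86, 86, 86, 86, 86, 86, 86]
t=4: [104, 104, 104, 104, 104, 104, 104, 104, 104, 104, 104, 104, 104, 104, 104, 104, 104]
t=5: [72, 72, 72, 72, 72, 72, 72, 72, 72, 72, 72, 72, 72, 72, 72, 72, 72]
t=6: [130, 130, 130, 130, 130, 130, 130, 130, 130, 130, 130, 130, 130, 130, 130, 130, 130]
t=7: [25, 25, 25, 25, 25, 25, 25, 25, 25, 25, 25, 25, 25, 25, 25, 25, 25]
t=8: [45, 45, 45, 45, 45, 45, 45, 45, 45, 45, 45, 45, 45, 45, 45, 45, 45]
t=9: [81, 81, 81, 81, 81, 81, 81, 81, 81, 81, 81, 81, 81, 81, 81, 81, 81]
t=10: [113, 113, 113, 113, 113, 113, 113, 113, 113, 113, 113, 113, 113, 113, 113, 113, 113]
t=11: [55, 55, 55, 55, 55, 55, 55, 55, 55, 55, 55, 55, 55, 55, 55, 55, 55]
t=12: [99, 99, 99, 99, 99, 99, 99, 99, 99, 99, 99, 99, 99, 99, 99, 99, 99]
t=13: [81, 81, 81, 81, 81, 81, 81, 81, 81, 81, 81, 81, 81, 81, 81, 81, 81]

Answer: [113, 113, 113, 113, 113, 113, 113, 113, 113, 113, 113, 113, 113, 113, 113, 113, 113]
Key observation: The state at step 9, [81, 81, 81, 81, 81, 81, 81, 81, 81, 81, 81, 81, 81, 81, 81, 81, 81], reappears at step 13: the system is in a cycle of period 4 from step 9 on.  Therefore the state at step 1710 equals the state at step 9 + ((1710 - 9) mod 4) = 10, which is [113, 113, 113, 113, 113, 113, 113, 113, 113, 113, 113, 113, 113, 113, 113, 113, 113].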